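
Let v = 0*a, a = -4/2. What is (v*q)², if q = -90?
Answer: 0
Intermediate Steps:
a = -2 (a = -4*½ = -2)
v = 0 (v = 0*(-2) = 0)
(v*q)² = (0*(-90))² = 0² = 0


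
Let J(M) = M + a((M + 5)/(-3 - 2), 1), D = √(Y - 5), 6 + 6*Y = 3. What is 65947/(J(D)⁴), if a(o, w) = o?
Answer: 41216875/(5 - 2*I*√22)⁴ ≈ -1221.2 - 2987.9*I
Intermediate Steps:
Y = -½ (Y = -1 + (⅙)*3 = -1 + ½ = -½ ≈ -0.50000)
D = I*√22/2 (D = √(-½ - 5) = √(-11/2) = I*√22/2 ≈ 2.3452*I)
J(M) = -1 + 4*M/5 (J(M) = M + (M + 5)/(-3 - 2) = M + (5 + M)/(-5) = M + (5 + M)*(-⅕) = M + (-1 - M/5) = -1 + 4*M/5)
65947/(J(D)⁴) = 65947/((-1 + 4*(I*√22/2)/5)⁴) = 65947/((-1 + 2*I*√22/5)⁴) = 65947/(-1 + 2*I*√22/5)⁴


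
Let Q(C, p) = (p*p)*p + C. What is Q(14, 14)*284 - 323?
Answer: 782949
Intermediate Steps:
Q(C, p) = C + p³ (Q(C, p) = p²*p + C = p³ + C = C + p³)
Q(14, 14)*284 - 323 = (14 + 14³)*284 - 323 = (14 + 2744)*284 - 323 = 2758*284 - 323 = 783272 - 323 = 782949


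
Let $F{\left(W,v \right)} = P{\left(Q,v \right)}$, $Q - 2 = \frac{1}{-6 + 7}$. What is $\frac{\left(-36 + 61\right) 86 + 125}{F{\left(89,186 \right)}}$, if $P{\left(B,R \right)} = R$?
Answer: $\frac{2275}{186} \approx 12.231$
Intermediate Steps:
$Q = 3$ ($Q = 2 + \frac{1}{-6 + 7} = 2 + 1^{-1} = 2 + 1 = 3$)
$F{\left(W,v \right)} = v$
$\frac{\left(-36 + 61\right) 86 + 125}{F{\left(89,186 \right)}} = \frac{\left(-36 + 61\right) 86 + 125}{186} = \left(25 \cdot 86 + 125\right) \frac{1}{186} = \left(2150 + 125\right) \frac{1}{186} = 2275 \cdot \frac{1}{186} = \frac{2275}{186}$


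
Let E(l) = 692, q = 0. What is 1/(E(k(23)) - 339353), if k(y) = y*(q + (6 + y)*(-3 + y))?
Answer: -1/338661 ≈ -2.9528e-6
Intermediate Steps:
k(y) = y*(-3 + y)*(6 + y) (k(y) = y*(0 + (6 + y)*(-3 + y)) = y*(0 + (-3 + y)*(6 + y)) = y*((-3 + y)*(6 + y)) = y*(-3 + y)*(6 + y))
1/(E(k(23)) - 339353) = 1/(692 - 339353) = 1/(-338661) = -1/338661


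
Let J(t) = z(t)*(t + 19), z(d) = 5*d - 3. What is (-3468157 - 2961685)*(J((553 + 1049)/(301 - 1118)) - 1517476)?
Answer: 6513713922190225490/667489 ≈ 9.7585e+12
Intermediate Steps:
z(d) = -3 + 5*d
J(t) = (-3 + 5*t)*(19 + t) (J(t) = (-3 + 5*t)*(t + 19) = (-3 + 5*t)*(19 + t))
(-3468157 - 2961685)*(J((553 + 1049)/(301 - 1118)) - 1517476) = (-3468157 - 2961685)*((-3 + 5*((553 + 1049)/(301 - 1118)))*(19 + (553 + 1049)/(301 - 1118)) - 1517476) = -6429842*((-3 + 5*(1602/(-817)))*(19 + 1602/(-817)) - 1517476) = -6429842*((-3 + 5*(1602*(-1/817)))*(19 + 1602*(-1/817)) - 1517476) = -6429842*((-3 + 5*(-1602/817))*(19 - 1602/817) - 1517476) = -6429842*((-3 - 8010/817)*(13921/817) - 1517476) = -6429842*(-10461/817*13921/817 - 1517476) = -6429842*(-145627581/667489 - 1517476) = -6429842*(-1013044165345/667489) = 6513713922190225490/667489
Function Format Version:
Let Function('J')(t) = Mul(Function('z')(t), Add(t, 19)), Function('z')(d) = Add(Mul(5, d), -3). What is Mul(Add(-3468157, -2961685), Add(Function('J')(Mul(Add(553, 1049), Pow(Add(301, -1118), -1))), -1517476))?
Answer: Rational(6513713922190225490, 667489) ≈ 9.7585e+12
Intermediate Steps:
Function('z')(d) = Add(-3, Mul(5, d))
Function('J')(t) = Mul(Add(-3, Mul(5, t)), Add(19, t)) (Function('J')(t) = Mul(Add(-3, Mul(5, t)), Add(t, 19)) = Mul(Add(-3, Mul(5, t)), Add(19, t)))
Mul(Add(-3468157, -2961685), Add(Function('J')(Mul(Add(553, 1049), Pow(Add(301, -1118), -1))), -1517476)) = Mul(Add(-3468157, -2961685), Add(Mul(Add(-3, Mul(5, Mul(Add(553, 1049), Pow(Add(301, -1118), -1)))), Add(19, Mul(Add(553, 1049), Pow(Add(301, -1118), -1)))), -1517476)) = Mul(-6429842, Add(Mul(Add(-3, Mul(5, Mul(1602, Pow(-817, -1)))), Add(19, Mul(1602, Pow(-817, -1)))), -1517476)) = Mul(-6429842, Add(Mul(Add(-3, Mul(5, Mul(1602, Rational(-1, 817)))), Add(19, Mul(1602, Rational(-1, 817)))), -1517476)) = Mul(-6429842, Add(Mul(Add(-3, Mul(5, Rational(-1602, 817))), Add(19, Rational(-1602, 817))), -1517476)) = Mul(-6429842, Add(Mul(Add(-3, Rational(-8010, 817)), Rational(13921, 817)), -1517476)) = Mul(-6429842, Add(Mul(Rational(-10461, 817), Rational(13921, 817)), -1517476)) = Mul(-6429842, Add(Rational(-145627581, 667489), -1517476)) = Mul(-6429842, Rational(-1013044165345, 667489)) = Rational(6513713922190225490, 667489)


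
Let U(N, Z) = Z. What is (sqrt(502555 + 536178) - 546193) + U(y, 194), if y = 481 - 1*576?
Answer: -545999 + sqrt(1038733) ≈ -5.4498e+5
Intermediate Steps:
y = -95 (y = 481 - 576 = -95)
(sqrt(502555 + 536178) - 546193) + U(y, 194) = (sqrt(502555 + 536178) - 546193) + 194 = (sqrt(1038733) - 546193) + 194 = (-546193 + sqrt(1038733)) + 194 = -545999 + sqrt(1038733)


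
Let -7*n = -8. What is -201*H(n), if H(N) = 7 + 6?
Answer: -2613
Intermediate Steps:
n = 8/7 (n = -⅐*(-8) = 8/7 ≈ 1.1429)
H(N) = 13
-201*H(n) = -201*13 = -2613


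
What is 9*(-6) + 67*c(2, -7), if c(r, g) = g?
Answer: -523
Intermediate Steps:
9*(-6) + 67*c(2, -7) = 9*(-6) + 67*(-7) = -54 - 469 = -523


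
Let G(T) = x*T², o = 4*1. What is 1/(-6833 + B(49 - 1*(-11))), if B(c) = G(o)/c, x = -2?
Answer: -15/102503 ≈ -0.00014634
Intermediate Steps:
o = 4
G(T) = -2*T²
B(c) = -32/c (B(c) = (-2*4²)/c = (-2*16)/c = -32/c)
1/(-6833 + B(49 - 1*(-11))) = 1/(-6833 - 32/(49 - 1*(-11))) = 1/(-6833 - 32/(49 + 11)) = 1/(-6833 - 32/60) = 1/(-6833 - 32*1/60) = 1/(-6833 - 8/15) = 1/(-102503/15) = -15/102503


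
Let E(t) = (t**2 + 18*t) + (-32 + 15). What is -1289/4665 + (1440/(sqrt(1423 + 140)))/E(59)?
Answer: -1289/4665 + 240*sqrt(1563)/1179023 ≈ -0.26827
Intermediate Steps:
E(t) = -17 + t**2 + 18*t (E(t) = (t**2 + 18*t) - 17 = -17 + t**2 + 18*t)
-1289/4665 + (1440/(sqrt(1423 + 140)))/E(59) = -1289/4665 + (1440/(sqrt(1423 + 140)))/(-17 + 59**2 + 18*59) = -1289*1/4665 + (1440/(sqrt(1563)))/(-17 + 3481 + 1062) = -1289/4665 + (1440*(sqrt(1563)/1563))/4526 = -1289/4665 + (480*sqrt(1563)/521)*(1/4526) = -1289/4665 + 240*sqrt(1563)/1179023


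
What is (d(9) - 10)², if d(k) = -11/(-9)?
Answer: 6241/81 ≈ 77.049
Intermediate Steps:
d(k) = 11/9 (d(k) = -11*(-⅑) = 11/9)
(d(9) - 10)² = (11/9 - 10)² = (-79/9)² = 6241/81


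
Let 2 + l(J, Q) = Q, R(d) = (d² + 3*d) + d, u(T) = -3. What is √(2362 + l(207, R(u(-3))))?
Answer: √2357 ≈ 48.549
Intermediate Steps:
R(d) = d² + 4*d
l(J, Q) = -2 + Q
√(2362 + l(207, R(u(-3)))) = √(2362 + (-2 - 3*(4 - 3))) = √(2362 + (-2 - 3*1)) = √(2362 + (-2 - 3)) = √(2362 - 5) = √2357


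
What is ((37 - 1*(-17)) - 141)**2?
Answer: 7569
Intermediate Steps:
((37 - 1*(-17)) - 141)**2 = ((37 + 17) - 141)**2 = (54 - 141)**2 = (-87)**2 = 7569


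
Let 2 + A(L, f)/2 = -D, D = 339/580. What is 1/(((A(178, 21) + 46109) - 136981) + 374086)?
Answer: 290/82130561 ≈ 3.5310e-6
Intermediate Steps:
D = 339/580 (D = 339*(1/580) = 339/580 ≈ 0.58448)
A(L, f) = -1499/290 (A(L, f) = -4 + 2*(-1*339/580) = -4 + 2*(-339/580) = -4 - 339/290 = -1499/290)
1/(((A(178, 21) + 46109) - 136981) + 374086) = 1/(((-1499/290 + 46109) - 136981) + 374086) = 1/((13370111/290 - 136981) + 374086) = 1/(-26354379/290 + 374086) = 1/(82130561/290) = 290/82130561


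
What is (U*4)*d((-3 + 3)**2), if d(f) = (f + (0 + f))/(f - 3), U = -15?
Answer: 0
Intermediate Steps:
d(f) = 2*f/(-3 + f) (d(f) = (f + f)/(-3 + f) = (2*f)/(-3 + f) = 2*f/(-3 + f))
(U*4)*d((-3 + 3)**2) = (-15*4)*(2*(-3 + 3)**2/(-3 + (-3 + 3)**2)) = -120*0**2/(-3 + 0**2) = -120*0/(-3 + 0) = -120*0/(-3) = -120*0*(-1)/3 = -60*0 = 0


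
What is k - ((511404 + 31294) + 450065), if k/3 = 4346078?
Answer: 12045471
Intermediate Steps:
k = 13038234 (k = 3*4346078 = 13038234)
k - ((511404 + 31294) + 450065) = 13038234 - ((511404 + 31294) + 450065) = 13038234 - (542698 + 450065) = 13038234 - 1*992763 = 13038234 - 992763 = 12045471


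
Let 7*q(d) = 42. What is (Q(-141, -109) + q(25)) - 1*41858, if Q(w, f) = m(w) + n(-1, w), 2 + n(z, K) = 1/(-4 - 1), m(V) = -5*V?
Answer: -205746/5 ≈ -41149.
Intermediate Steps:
q(d) = 6 (q(d) = (1/7)*42 = 6)
n(z, K) = -11/5 (n(z, K) = -2 + 1/(-4 - 1) = -2 + 1/(-5) = -2 - 1/5 = -11/5)
Q(w, f) = -11/5 - 5*w (Q(w, f) = -5*w - 11/5 = -11/5 - 5*w)
(Q(-141, -109) + q(25)) - 1*41858 = ((-11/5 - 5*(-141)) + 6) - 1*41858 = ((-11/5 + 705) + 6) - 41858 = (3514/5 + 6) - 41858 = 3544/5 - 41858 = -205746/5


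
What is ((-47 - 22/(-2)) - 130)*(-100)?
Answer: 16600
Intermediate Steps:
((-47 - 22/(-2)) - 130)*(-100) = ((-47 - 22*(-½)) - 130)*(-100) = ((-47 + 11) - 130)*(-100) = (-36 - 130)*(-100) = -166*(-100) = 16600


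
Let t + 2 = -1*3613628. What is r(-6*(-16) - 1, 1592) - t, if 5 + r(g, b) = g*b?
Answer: 3764865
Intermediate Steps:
t = -3613630 (t = -2 - 1*3613628 = -2 - 3613628 = -3613630)
r(g, b) = -5 + b*g (r(g, b) = -5 + g*b = -5 + b*g)
r(-6*(-16) - 1, 1592) - t = (-5 + 1592*(-6*(-16) - 1)) - 1*(-3613630) = (-5 + 1592*(96 - 1)) + 3613630 = (-5 + 1592*95) + 3613630 = (-5 + 151240) + 3613630 = 151235 + 3613630 = 3764865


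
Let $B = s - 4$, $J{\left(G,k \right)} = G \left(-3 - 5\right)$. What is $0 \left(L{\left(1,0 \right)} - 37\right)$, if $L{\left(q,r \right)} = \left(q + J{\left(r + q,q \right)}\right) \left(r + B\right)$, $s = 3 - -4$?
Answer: $0$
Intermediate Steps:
$s = 7$ ($s = 3 + 4 = 7$)
$J{\left(G,k \right)} = - 8 G$ ($J{\left(G,k \right)} = G \left(-8\right) = - 8 G$)
$B = 3$ ($B = 7 - 4 = 3$)
$L{\left(q,r \right)} = \left(3 + r\right) \left(- 8 r - 7 q\right)$ ($L{\left(q,r \right)} = \left(q - 8 \left(r + q\right)\right) \left(r + 3\right) = \left(q - 8 \left(q + r\right)\right) \left(3 + r\right) = \left(q - \left(8 q + 8 r\right)\right) \left(3 + r\right) = \left(- 8 r - 7 q\right) \left(3 + r\right) = \left(3 + r\right) \left(- 8 r - 7 q\right)$)
$0 \left(L{\left(1,0 \right)} - 37\right) = 0 \left(\left(\left(-24\right) 0 - 21 + 1 \cdot 0 - 0 \left(1 + 0\right)\right) - 37\right) = 0 \left(\left(0 - 21 + 0 - 0 \cdot 1\right) - 37\right) = 0 \left(\left(0 - 21 + 0 + 0\right) - 37\right) = 0 \left(-21 - 37\right) = 0 \left(-58\right) = 0$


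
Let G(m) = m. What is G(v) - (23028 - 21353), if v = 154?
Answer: -1521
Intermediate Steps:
G(v) - (23028 - 21353) = 154 - (23028 - 21353) = 154 - 1*1675 = 154 - 1675 = -1521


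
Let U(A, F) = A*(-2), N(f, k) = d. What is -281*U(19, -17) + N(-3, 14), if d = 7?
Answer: 10685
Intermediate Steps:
N(f, k) = 7
U(A, F) = -2*A
-281*U(19, -17) + N(-3, 14) = -(-562)*19 + 7 = -281*(-38) + 7 = 10678 + 7 = 10685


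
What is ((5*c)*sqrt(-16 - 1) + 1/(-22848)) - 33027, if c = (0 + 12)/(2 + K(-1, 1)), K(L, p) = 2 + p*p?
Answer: -754600897/22848 + 12*I*sqrt(17) ≈ -33027.0 + 49.477*I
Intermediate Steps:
K(L, p) = 2 + p**2
c = 12/5 (c = (0 + 12)/(2 + (2 + 1**2)) = 12/(2 + (2 + 1)) = 12/(2 + 3) = 12/5 ≈ 2.4000)
((5*c)*sqrt(-16 - 1) + 1/(-22848)) - 33027 = ((5*(12/5))*sqrt(-16 - 1) + 1/(-22848)) - 33027 = (12*sqrt(-17) - 1/22848) - 33027 = (12*(I*sqrt(17)) - 1/22848) - 33027 = (12*I*sqrt(17) - 1/22848) - 33027 = (-1/22848 + 12*I*sqrt(17)) - 33027 = -754600897/22848 + 12*I*sqrt(17)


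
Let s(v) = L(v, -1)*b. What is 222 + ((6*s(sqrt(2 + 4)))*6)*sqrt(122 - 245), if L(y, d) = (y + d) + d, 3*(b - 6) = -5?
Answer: 222 + 156*I*sqrt(123)*(-2 + sqrt(6)) ≈ 222.0 + 777.67*I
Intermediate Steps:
b = 13/3 (b = 6 + (1/3)*(-5) = 6 - 5/3 = 13/3 ≈ 4.3333)
L(y, d) = y + 2*d (L(y, d) = (d + y) + d = y + 2*d)
s(v) = -26/3 + 13*v/3 (s(v) = (v + 2*(-1))*(13/3) = (v - 2)*(13/3) = (-2 + v)*(13/3) = -26/3 + 13*v/3)
222 + ((6*s(sqrt(2 + 4)))*6)*sqrt(122 - 245) = 222 + ((6*(-26/3 + 13*sqrt(2 + 4)/3))*6)*sqrt(122 - 245) = 222 + ((6*(-26/3 + 13*sqrt(6)/3))*6)*sqrt(-123) = 222 + ((-52 + 26*sqrt(6))*6)*(I*sqrt(123)) = 222 + (-312 + 156*sqrt(6))*(I*sqrt(123)) = 222 + I*sqrt(123)*(-312 + 156*sqrt(6))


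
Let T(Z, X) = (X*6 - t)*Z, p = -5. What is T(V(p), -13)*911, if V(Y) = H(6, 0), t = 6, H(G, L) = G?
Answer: -459144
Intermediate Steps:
V(Y) = 6
T(Z, X) = Z*(-6 + 6*X) (T(Z, X) = (X*6 - 1*6)*Z = (6*X - 6)*Z = (-6 + 6*X)*Z = Z*(-6 + 6*X))
T(V(p), -13)*911 = (6*6*(-1 - 13))*911 = (6*6*(-14))*911 = -504*911 = -459144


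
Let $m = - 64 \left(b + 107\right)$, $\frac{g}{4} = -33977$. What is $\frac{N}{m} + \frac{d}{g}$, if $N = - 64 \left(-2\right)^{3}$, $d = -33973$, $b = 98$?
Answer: $\frac{5877201}{27861140} \approx 0.21095$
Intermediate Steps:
$g = -135908$ ($g = 4 \left(-33977\right) = -135908$)
$m = -13120$ ($m = - 64 \left(98 + 107\right) = \left(-64\right) 205 = -13120$)
$N = 512$ ($N = \left(-64\right) \left(-8\right) = 512$)
$\frac{N}{m} + \frac{d}{g} = \frac{512}{-13120} - \frac{33973}{-135908} = 512 \left(- \frac{1}{13120}\right) - - \frac{33973}{135908} = - \frac{8}{205} + \frac{33973}{135908} = \frac{5877201}{27861140}$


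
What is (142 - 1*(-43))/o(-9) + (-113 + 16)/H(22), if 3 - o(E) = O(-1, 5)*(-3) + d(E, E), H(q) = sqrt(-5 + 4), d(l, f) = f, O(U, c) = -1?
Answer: 185/9 + 97*I ≈ 20.556 + 97.0*I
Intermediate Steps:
H(q) = I (H(q) = sqrt(-1) = I)
o(E) = -E (o(E) = 3 - (-1*(-3) + E) = 3 - (3 + E) = 3 + (-3 - E) = -E)
(142 - 1*(-43))/o(-9) + (-113 + 16)/H(22) = (142 - 1*(-43))/((-1*(-9))) + (-113 + 16)/I = (142 + 43)/9 - (-97)*I = 185*(1/9) + 97*I = 185/9 + 97*I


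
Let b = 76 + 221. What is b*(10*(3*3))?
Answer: 26730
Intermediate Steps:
b = 297
b*(10*(3*3)) = 297*(10*(3*3)) = 297*(10*9) = 297*90 = 26730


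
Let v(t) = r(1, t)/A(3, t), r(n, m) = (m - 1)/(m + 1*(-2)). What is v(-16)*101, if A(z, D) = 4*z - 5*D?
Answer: 1717/1656 ≈ 1.0368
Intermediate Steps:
r(n, m) = (-1 + m)/(-2 + m) (r(n, m) = (-1 + m)/(m - 2) = (-1 + m)/(-2 + m))
A(z, D) = -5*D + 4*z
v(t) = (-1 + t)/((-2 + t)*(12 - 5*t)) (v(t) = ((-1 + t)/(-2 + t))/(-5*t + 4*3) = ((-1 + t)/(-2 + t))/(-5*t + 12) = ((-1 + t)/(-2 + t))/(12 - 5*t) = (-1 + t)/((-2 + t)*(12 - 5*t)))
v(-16)*101 = ((1 - 1*(-16))/((-12 + 5*(-16))*(-2 - 16)))*101 = ((1 + 16)/(-12 - 80*(-18)))*101 = (-1/18*17/(-92))*101 = -1/92*(-1/18)*17*101 = (17/1656)*101 = 1717/1656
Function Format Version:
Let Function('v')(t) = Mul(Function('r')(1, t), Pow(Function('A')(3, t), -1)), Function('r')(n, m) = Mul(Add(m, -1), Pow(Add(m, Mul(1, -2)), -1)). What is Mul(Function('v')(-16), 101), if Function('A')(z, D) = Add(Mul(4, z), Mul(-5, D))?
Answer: Rational(1717, 1656) ≈ 1.0368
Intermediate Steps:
Function('r')(n, m) = Mul(Pow(Add(-2, m), -1), Add(-1, m)) (Function('r')(n, m) = Mul(Add(-1, m), Pow(Add(m, -2), -1)) = Mul(Add(-1, m), Pow(Add(-2, m), -1)) = Mul(Pow(Add(-2, m), -1), Add(-1, m)))
Function('A')(z, D) = Add(Mul(-5, D), Mul(4, z))
Function('v')(t) = Mul(Pow(Add(-2, t), -1), Pow(Add(12, Mul(-5, t)), -1), Add(-1, t)) (Function('v')(t) = Mul(Mul(Pow(Add(-2, t), -1), Add(-1, t)), Pow(Add(Mul(-5, t), Mul(4, 3)), -1)) = Mul(Mul(Pow(Add(-2, t), -1), Add(-1, t)), Pow(Add(Mul(-5, t), 12), -1)) = Mul(Mul(Pow(Add(-2, t), -1), Add(-1, t)), Pow(Add(12, Mul(-5, t)), -1)) = Mul(Pow(Add(-2, t), -1), Pow(Add(12, Mul(-5, t)), -1), Add(-1, t)))
Mul(Function('v')(-16), 101) = Mul(Mul(Pow(Add(-12, Mul(5, -16)), -1), Pow(Add(-2, -16), -1), Add(1, Mul(-1, -16))), 101) = Mul(Mul(Pow(Add(-12, -80), -1), Pow(-18, -1), Add(1, 16)), 101) = Mul(Mul(Pow(-92, -1), Rational(-1, 18), 17), 101) = Mul(Mul(Rational(-1, 92), Rational(-1, 18), 17), 101) = Mul(Rational(17, 1656), 101) = Rational(1717, 1656)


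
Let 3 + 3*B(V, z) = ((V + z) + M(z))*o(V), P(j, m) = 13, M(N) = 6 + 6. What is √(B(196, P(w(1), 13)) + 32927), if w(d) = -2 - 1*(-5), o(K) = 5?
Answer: √299649/3 ≈ 182.47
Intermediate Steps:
M(N) = 12
w(d) = 3 (w(d) = -2 + 5 = 3)
B(V, z) = 19 + 5*V/3 + 5*z/3 (B(V, z) = -1 + (((V + z) + 12)*5)/3 = -1 + ((12 + V + z)*5)/3 = -1 + (60 + 5*V + 5*z)/3 = -1 + (20 + 5*V/3 + 5*z/3) = 19 + 5*V/3 + 5*z/3)
√(B(196, P(w(1), 13)) + 32927) = √((19 + (5/3)*196 + (5/3)*13) + 32927) = √((19 + 980/3 + 65/3) + 32927) = √(1102/3 + 32927) = √(99883/3) = √299649/3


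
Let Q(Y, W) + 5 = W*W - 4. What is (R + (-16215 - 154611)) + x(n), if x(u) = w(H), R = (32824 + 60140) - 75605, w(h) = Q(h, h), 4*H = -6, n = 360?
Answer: -613895/4 ≈ -1.5347e+5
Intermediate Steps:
Q(Y, W) = -9 + W**2 (Q(Y, W) = -5 + (W*W - 4) = -5 + (W**2 - 4) = -5 + (-4 + W**2) = -9 + W**2)
H = -3/2 (H = (1/4)*(-6) = -3/2 ≈ -1.5000)
w(h) = -9 + h**2
R = 17359 (R = 92964 - 75605 = 17359)
x(u) = -27/4 (x(u) = -9 + (-3/2)**2 = -9 + 9/4 = -27/4)
(R + (-16215 - 154611)) + x(n) = (17359 + (-16215 - 154611)) - 27/4 = (17359 - 170826) - 27/4 = -153467 - 27/4 = -613895/4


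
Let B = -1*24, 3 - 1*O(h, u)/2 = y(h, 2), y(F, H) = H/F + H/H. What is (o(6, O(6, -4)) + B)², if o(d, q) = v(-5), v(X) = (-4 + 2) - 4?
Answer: 900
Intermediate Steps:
v(X) = -6 (v(X) = -2 - 4 = -6)
y(F, H) = 1 + H/F (y(F, H) = H/F + 1 = 1 + H/F)
O(h, u) = 6 - 2*(2 + h)/h (O(h, u) = 6 - 2*(h + 2)/h = 6 - 2*(2 + h)/h)
o(d, q) = -6
B = -24
(o(6, O(6, -4)) + B)² = (-6 - 24)² = (-30)² = 900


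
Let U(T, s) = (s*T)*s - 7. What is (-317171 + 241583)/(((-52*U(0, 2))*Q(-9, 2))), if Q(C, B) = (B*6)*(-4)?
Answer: 6299/1456 ≈ 4.3262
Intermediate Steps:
U(T, s) = -7 + T*s**2 (U(T, s) = (T*s)*s - 7 = T*s**2 - 7 = -7 + T*s**2)
Q(C, B) = -24*B (Q(C, B) = (6*B)*(-4) = -24*B)
(-317171 + 241583)/(((-52*U(0, 2))*Q(-9, 2))) = (-317171 + 241583)/(((-52*(-7 + 0*2**2))*(-24*2))) = -75588*1/(2496*(-7 + 0*4)) = -75588*1/(2496*(-7 + 0)) = -75588/(-52*(-7)*(-48)) = -75588/(364*(-48)) = -75588/(-17472) = -75588*(-1/17472) = 6299/1456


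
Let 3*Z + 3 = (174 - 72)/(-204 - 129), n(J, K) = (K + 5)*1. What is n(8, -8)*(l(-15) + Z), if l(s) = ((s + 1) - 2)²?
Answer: -84881/111 ≈ -764.69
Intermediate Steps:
n(J, K) = 5 + K (n(J, K) = (5 + K)*1 = 5 + K)
Z = -367/333 (Z = -1 + ((174 - 72)/(-204 - 129))/3 = -1 + (102/(-333))/3 = -1 + (102*(-1/333))/3 = -1 + (⅓)*(-34/111) = -1 - 34/333 = -367/333 ≈ -1.1021)
l(s) = (-1 + s)² (l(s) = ((1 + s) - 2)² = (-1 + s)²)
n(8, -8)*(l(-15) + Z) = (5 - 8)*((-1 - 15)² - 367/333) = -3*((-16)² - 367/333) = -3*(256 - 367/333) = -3*84881/333 = -84881/111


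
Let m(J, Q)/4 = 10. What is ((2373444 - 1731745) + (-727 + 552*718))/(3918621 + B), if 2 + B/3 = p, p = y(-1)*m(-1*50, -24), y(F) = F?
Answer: 1037308/3918495 ≈ 0.26472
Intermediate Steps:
m(J, Q) = 40 (m(J, Q) = 4*10 = 40)
p = -40 (p = -1*40 = -40)
B = -126 (B = -6 + 3*(-40) = -6 - 120 = -126)
((2373444 - 1731745) + (-727 + 552*718))/(3918621 + B) = ((2373444 - 1731745) + (-727 + 552*718))/(3918621 - 126) = (641699 + (-727 + 396336))/3918495 = (641699 + 395609)*(1/3918495) = 1037308*(1/3918495) = 1037308/3918495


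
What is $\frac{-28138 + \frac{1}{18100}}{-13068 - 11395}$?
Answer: $\frac{509297799}{442780300} \approx 1.1502$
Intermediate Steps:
$\frac{-28138 + \frac{1}{18100}}{-13068 - 11395} = \frac{-28138 + \frac{1}{18100}}{-24463} = \left(- \frac{509297799}{18100}\right) \left(- \frac{1}{24463}\right) = \frac{509297799}{442780300}$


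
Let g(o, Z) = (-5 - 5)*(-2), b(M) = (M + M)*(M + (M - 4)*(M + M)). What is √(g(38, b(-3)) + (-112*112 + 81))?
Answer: I*√12443 ≈ 111.55*I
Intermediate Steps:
b(M) = 2*M*(M + 2*M*(-4 + M)) (b(M) = (2*M)*(M + (-4 + M)*(2*M)) = (2*M)*(M + 2*M*(-4 + M)) = 2*M*(M + 2*M*(-4 + M)))
g(o, Z) = 20 (g(o, Z) = -10*(-2) = 20)
√(g(38, b(-3)) + (-112*112 + 81)) = √(20 + (-112*112 + 81)) = √(20 + (-12544 + 81)) = √(20 - 12463) = √(-12443) = I*√12443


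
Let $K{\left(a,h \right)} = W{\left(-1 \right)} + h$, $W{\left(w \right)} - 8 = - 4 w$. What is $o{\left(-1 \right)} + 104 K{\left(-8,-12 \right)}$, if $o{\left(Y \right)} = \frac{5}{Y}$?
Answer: $-5$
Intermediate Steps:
$W{\left(w \right)} = 8 - 4 w$
$K{\left(a,h \right)} = 12 + h$ ($K{\left(a,h \right)} = \left(8 - -4\right) + h = \left(8 + 4\right) + h = 12 + h$)
$o{\left(-1 \right)} + 104 K{\left(-8,-12 \right)} = \frac{5}{-1} + 104 \left(12 - 12\right) = 5 \left(-1\right) + 104 \cdot 0 = -5 + 0 = -5$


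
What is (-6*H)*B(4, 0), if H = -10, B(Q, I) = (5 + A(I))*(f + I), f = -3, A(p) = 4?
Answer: -1620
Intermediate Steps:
B(Q, I) = -27 + 9*I (B(Q, I) = (5 + 4)*(-3 + I) = 9*(-3 + I) = -27 + 9*I)
(-6*H)*B(4, 0) = (-6*(-10))*(-27 + 9*0) = 60*(-27 + 0) = 60*(-27) = -1620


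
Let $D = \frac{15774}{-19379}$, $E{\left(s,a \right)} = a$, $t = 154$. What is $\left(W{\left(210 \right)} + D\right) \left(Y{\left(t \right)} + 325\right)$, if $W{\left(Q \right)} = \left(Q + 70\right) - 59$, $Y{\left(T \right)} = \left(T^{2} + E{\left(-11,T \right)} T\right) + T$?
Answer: $\frac{204435518335}{19379} \approx 1.0549 \cdot 10^{7}$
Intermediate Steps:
$D = - \frac{15774}{19379}$ ($D = 15774 \left(- \frac{1}{19379}\right) = - \frac{15774}{19379} \approx -0.81397$)
$Y{\left(T \right)} = T + 2 T^{2}$ ($Y{\left(T \right)} = \left(T^{2} + T T\right) + T = \left(T^{2} + T^{2}\right) + T = 2 T^{2} + T = T + 2 T^{2}$)
$W{\left(Q \right)} = 11 + Q$ ($W{\left(Q \right)} = \left(70 + Q\right) - 59 = 11 + Q$)
$\left(W{\left(210 \right)} + D\right) \left(Y{\left(t \right)} + 325\right) = \left(\left(11 + 210\right) - \frac{15774}{19379}\right) \left(154 \left(1 + 2 \cdot 154\right) + 325\right) = \left(221 - \frac{15774}{19379}\right) \left(154 \left(1 + 308\right) + 325\right) = \frac{4266985 \left(154 \cdot 309 + 325\right)}{19379} = \frac{4266985 \left(47586 + 325\right)}{19379} = \frac{4266985}{19379} \cdot 47911 = \frac{204435518335}{19379}$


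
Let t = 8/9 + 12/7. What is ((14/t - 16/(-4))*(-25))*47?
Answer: -903575/82 ≈ -11019.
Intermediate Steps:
t = 164/63 (t = 8*(⅑) + 12*(⅐) = 8/9 + 12/7 = 164/63 ≈ 2.6032)
((14/t - 16/(-4))*(-25))*47 = ((14/(164/63) - 16/(-4))*(-25))*47 = ((14*(63/164) - 16*(-¼))*(-25))*47 = ((441/82 + 4)*(-25))*47 = ((769/82)*(-25))*47 = -19225/82*47 = -903575/82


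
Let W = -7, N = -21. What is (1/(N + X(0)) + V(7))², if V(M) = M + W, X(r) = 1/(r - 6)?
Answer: 36/16129 ≈ 0.0022320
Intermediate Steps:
X(r) = 1/(-6 + r)
V(M) = -7 + M (V(M) = M - 7 = -7 + M)
(1/(N + X(0)) + V(7))² = (1/(-21 + 1/(-6 + 0)) + (-7 + 7))² = (1/(-21 + 1/(-6)) + 0)² = (1/(-21 - ⅙) + 0)² = (1/(-127/6) + 0)² = (-6/127 + 0)² = (-6/127)² = 36/16129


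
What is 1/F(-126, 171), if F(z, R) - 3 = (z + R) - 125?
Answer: -1/77 ≈ -0.012987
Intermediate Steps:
F(z, R) = -122 + R + z (F(z, R) = 3 + ((z + R) - 125) = 3 + ((R + z) - 125) = 3 + (-125 + R + z) = -122 + R + z)
1/F(-126, 171) = 1/(-122 + 171 - 126) = 1/(-77) = -1/77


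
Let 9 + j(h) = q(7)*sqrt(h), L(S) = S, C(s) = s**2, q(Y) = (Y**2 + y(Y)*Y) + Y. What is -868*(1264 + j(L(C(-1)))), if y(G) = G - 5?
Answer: -1150100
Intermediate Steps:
y(G) = -5 + G
q(Y) = Y + Y**2 + Y*(-5 + Y) (q(Y) = (Y**2 + (-5 + Y)*Y) + Y = (Y**2 + Y*(-5 + Y)) + Y = Y + Y**2 + Y*(-5 + Y))
j(h) = -9 + 70*sqrt(h) (j(h) = -9 + (2*7*(-2 + 7))*sqrt(h) = -9 + (2*7*5)*sqrt(h) = -9 + 70*sqrt(h))
-868*(1264 + j(L(C(-1)))) = -868*(1264 + (-9 + 70*sqrt((-1)**2))) = -868*(1264 + (-9 + 70*sqrt(1))) = -868*(1264 + (-9 + 70*1)) = -868*(1264 + (-9 + 70)) = -868*(1264 + 61) = -868*1325 = -1150100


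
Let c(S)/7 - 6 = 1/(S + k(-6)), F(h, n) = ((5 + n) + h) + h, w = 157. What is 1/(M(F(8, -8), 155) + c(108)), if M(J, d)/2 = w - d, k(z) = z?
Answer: 102/4699 ≈ 0.021707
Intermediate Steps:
F(h, n) = 5 + n + 2*h (F(h, n) = (5 + h + n) + h = 5 + n + 2*h)
M(J, d) = 314 - 2*d (M(J, d) = 2*(157 - d) = 314 - 2*d)
c(S) = 42 + 7/(-6 + S) (c(S) = 42 + 7/(S - 6) = 42 + 7/(-6 + S))
1/(M(F(8, -8), 155) + c(108)) = 1/((314 - 2*155) + 7*(-35 + 6*108)/(-6 + 108)) = 1/((314 - 310) + 7*(-35 + 648)/102) = 1/(4 + 7*(1/102)*613) = 1/(4 + 4291/102) = 1/(4699/102) = 102/4699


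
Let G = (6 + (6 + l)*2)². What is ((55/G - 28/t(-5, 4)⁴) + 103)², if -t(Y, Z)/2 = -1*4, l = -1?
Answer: 11169319225/1048576 ≈ 10652.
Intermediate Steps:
t(Y, Z) = 8 (t(Y, Z) = -(-2)*4 = -2*(-4) = 8)
G = 256 (G = (6 + (6 - 1)*2)² = (6 + 5*2)² = (6 + 10)² = 16² = 256)
((55/G - 28/t(-5, 4)⁴) + 103)² = ((55/256 - 28/(8⁴)) + 103)² = ((55*(1/256) - 28/4096) + 103)² = ((55/256 - 28*1/4096) + 103)² = ((55/256 - 7/1024) + 103)² = (213/1024 + 103)² = (105685/1024)² = 11169319225/1048576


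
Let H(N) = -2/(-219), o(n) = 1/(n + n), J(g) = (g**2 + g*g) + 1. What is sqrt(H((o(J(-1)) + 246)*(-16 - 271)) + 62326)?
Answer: 2*sqrt(747304431)/219 ≈ 249.65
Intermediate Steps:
J(g) = 1 + 2*g**2 (J(g) = (g**2 + g**2) + 1 = 2*g**2 + 1 = 1 + 2*g**2)
o(n) = 1/(2*n)
H(N) = 2/219 (H(N) = -2*(-1/219) = 2/219)
sqrt(H((o(J(-1)) + 246)*(-16 - 271)) + 62326) = sqrt(2/219 + 62326) = sqrt(13649396/219) = 2*sqrt(747304431)/219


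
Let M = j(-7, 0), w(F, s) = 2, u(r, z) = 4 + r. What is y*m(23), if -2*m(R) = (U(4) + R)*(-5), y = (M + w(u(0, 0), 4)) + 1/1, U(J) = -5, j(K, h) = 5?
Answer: 360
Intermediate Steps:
M = 5
y = 8 (y = (5 + 2) + 1/1 = 7 + 1 = 8)
m(R) = -25/2 + 5*R/2 (m(R) = -(-5 + R)*(-5)/2 = -(25 - 5*R)/2 = -25/2 + 5*R/2)
y*m(23) = 8*(-25/2 + (5/2)*23) = 8*(-25/2 + 115/2) = 8*45 = 360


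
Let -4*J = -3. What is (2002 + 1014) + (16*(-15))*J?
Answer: 2836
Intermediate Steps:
J = ¾ (J = -¼*(-3) = ¾ ≈ 0.75000)
(2002 + 1014) + (16*(-15))*J = (2002 + 1014) + (16*(-15))*(¾) = 3016 - 240*¾ = 3016 - 180 = 2836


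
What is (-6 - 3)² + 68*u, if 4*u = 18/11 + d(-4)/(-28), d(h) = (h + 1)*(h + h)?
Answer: 7257/77 ≈ 94.247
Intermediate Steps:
d(h) = 2*h*(1 + h) (d(h) = (1 + h)*(2*h) = 2*h*(1 + h))
u = 15/77 (u = (18/11 + (2*(-4)*(1 - 4))/(-28))/4 = (18*(1/11) + (2*(-4)*(-3))*(-1/28))/4 = (18/11 + 24*(-1/28))/4 = (18/11 - 6/7)/4 = (¼)*(60/77) = 15/77 ≈ 0.19481)
(-6 - 3)² + 68*u = (-6 - 3)² + 68*(15/77) = (-9)² + 1020/77 = 81 + 1020/77 = 7257/77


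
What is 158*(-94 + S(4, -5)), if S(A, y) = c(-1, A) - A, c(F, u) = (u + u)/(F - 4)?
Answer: -78684/5 ≈ -15737.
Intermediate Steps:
c(F, u) = 2*u/(-4 + F) (c(F, u) = (2*u)/(-4 + F) = 2*u/(-4 + F))
S(A, y) = -7*A/5 (S(A, y) = 2*A/(-4 - 1) - A = 2*A/(-5) - A = 2*A*(-⅕) - A = -2*A/5 - A = -7*A/5)
158*(-94 + S(4, -5)) = 158*(-94 - 7/5*4) = 158*(-94 - 28/5) = 158*(-498/5) = -78684/5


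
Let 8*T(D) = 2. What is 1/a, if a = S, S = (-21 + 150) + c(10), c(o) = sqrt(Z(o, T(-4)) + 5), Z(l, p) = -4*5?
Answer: 43/5552 - I*sqrt(15)/16656 ≈ 0.007745 - 0.00023253*I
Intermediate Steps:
T(D) = 1/4 (T(D) = (1/8)*2 = 1/4)
Z(l, p) = -20
c(o) = I*sqrt(15) (c(o) = sqrt(-20 + 5) = sqrt(-15) = I*sqrt(15))
S = 129 + I*sqrt(15) (S = (-21 + 150) + I*sqrt(15) = 129 + I*sqrt(15) ≈ 129.0 + 3.873*I)
a = 129 + I*sqrt(15) ≈ 129.0 + 3.873*I
1/a = 1/(129 + I*sqrt(15))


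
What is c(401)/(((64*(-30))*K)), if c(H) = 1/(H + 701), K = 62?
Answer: -1/131182080 ≈ -7.6230e-9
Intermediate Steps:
c(H) = 1/(701 + H)
c(401)/(((64*(-30))*K)) = 1/((701 + 401)*(((64*(-30))*62))) = 1/(1102*((-1920*62))) = (1/1102)/(-119040) = (1/1102)*(-1/119040) = -1/131182080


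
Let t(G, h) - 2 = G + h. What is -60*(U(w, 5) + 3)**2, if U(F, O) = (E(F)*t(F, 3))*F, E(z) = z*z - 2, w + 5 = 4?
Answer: -2940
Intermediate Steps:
w = -1 (w = -5 + 4 = -1)
t(G, h) = 2 + G + h (t(G, h) = 2 + (G + h) = 2 + G + h)
E(z) = -2 + z**2 (E(z) = z**2 - 2 = -2 + z**2)
U(F, O) = F*(-2 + F**2)*(5 + F) (U(F, O) = ((-2 + F**2)*(2 + F + 3))*F = ((-2 + F**2)*(5 + F))*F = F*(-2 + F**2)*(5 + F))
-60*(U(w, 5) + 3)**2 = -60*(-(-2 + (-1)**2)*(5 - 1) + 3)**2 = -60*(-1*(-2 + 1)*4 + 3)**2 = -60*(-1*(-1)*4 + 3)**2 = -60*(4 + 3)**2 = -60*7**2 = -60*49 = -2940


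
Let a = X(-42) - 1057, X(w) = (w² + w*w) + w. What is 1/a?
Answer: 1/2429 ≈ 0.00041169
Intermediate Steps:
X(w) = w + 2*w² (X(w) = (w² + w²) + w = 2*w² + w = w + 2*w²)
a = 2429 (a = -42*(1 + 2*(-42)) - 1057 = -42*(1 - 84) - 1057 = -42*(-83) - 1057 = 3486 - 1057 = 2429)
1/a = 1/2429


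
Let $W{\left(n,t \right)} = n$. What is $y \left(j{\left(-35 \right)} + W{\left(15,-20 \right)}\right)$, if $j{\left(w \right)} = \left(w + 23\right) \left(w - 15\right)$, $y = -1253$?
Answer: $-770595$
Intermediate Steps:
$j{\left(w \right)} = \left(-15 + w\right) \left(23 + w\right)$ ($j{\left(w \right)} = \left(23 + w\right) \left(-15 + w\right) = \left(-15 + w\right) \left(23 + w\right)$)
$y \left(j{\left(-35 \right)} + W{\left(15,-20 \right)}\right) = - 1253 \left(\left(-345 + \left(-35\right)^{2} + 8 \left(-35\right)\right) + 15\right) = - 1253 \left(\left(-345 + 1225 - 280\right) + 15\right) = - 1253 \left(600 + 15\right) = \left(-1253\right) 615 = -770595$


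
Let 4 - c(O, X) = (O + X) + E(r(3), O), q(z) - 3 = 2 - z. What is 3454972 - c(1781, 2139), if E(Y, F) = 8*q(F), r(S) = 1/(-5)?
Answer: 3444680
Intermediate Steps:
r(S) = -⅕
q(z) = 5 - z (q(z) = 3 + (2 - z) = 5 - z)
E(Y, F) = 40 - 8*F (E(Y, F) = 8*(5 - F) = 40 - 8*F)
c(O, X) = -36 - X + 7*O (c(O, X) = 4 - ((O + X) + (40 - 8*O)) = 4 - (40 + X - 7*O) = 4 + (-40 - X + 7*O) = -36 - X + 7*O)
3454972 - c(1781, 2139) = 3454972 - (-36 - 1*2139 + 7*1781) = 3454972 - (-36 - 2139 + 12467) = 3454972 - 1*10292 = 3454972 - 10292 = 3444680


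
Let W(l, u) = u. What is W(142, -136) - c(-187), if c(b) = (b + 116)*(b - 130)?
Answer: -22643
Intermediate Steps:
c(b) = (-130 + b)*(116 + b) (c(b) = (116 + b)*(-130 + b) = (-130 + b)*(116 + b))
W(142, -136) - c(-187) = -136 - (-15080 + (-187)² - 14*(-187)) = -136 - (-15080 + 34969 + 2618) = -136 - 1*22507 = -136 - 22507 = -22643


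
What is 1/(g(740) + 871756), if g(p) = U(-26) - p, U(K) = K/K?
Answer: 1/871017 ≈ 1.1481e-6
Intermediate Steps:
U(K) = 1
g(p) = 1 - p
1/(g(740) + 871756) = 1/((1 - 1*740) + 871756) = 1/((1 - 740) + 871756) = 1/(-739 + 871756) = 1/871017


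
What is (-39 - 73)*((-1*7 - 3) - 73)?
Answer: 9296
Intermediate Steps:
(-39 - 73)*((-1*7 - 3) - 73) = -112*((-7 - 3) - 73) = -112*(-10 - 73) = -112*(-83) = 9296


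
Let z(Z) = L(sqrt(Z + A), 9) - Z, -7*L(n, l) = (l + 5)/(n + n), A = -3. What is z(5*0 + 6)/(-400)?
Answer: 3/200 + sqrt(3)/1200 ≈ 0.016443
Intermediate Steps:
L(n, l) = -(5 + l)/(14*n) (L(n, l) = -(l + 5)/(7*(n + n)) = -(5 + l)/(7*(2*n)) = -(5 + l)*1/(2*n)/7 = -(5 + l)/(14*n))
z(Z) = -Z - 1/sqrt(-3 + Z) (z(Z) = (-5 - 1*9)/(14*(sqrt(Z - 3))) - Z = (-5 - 9)/(14*(sqrt(-3 + Z))) - Z = (1/14)*(-14)/sqrt(-3 + Z) - Z = -1/sqrt(-3 + Z) - Z = -Z - 1/sqrt(-3 + Z))
z(5*0 + 6)/(-400) = (-(5*0 + 6) - 1/sqrt(-3 + (5*0 + 6)))/(-400) = (-(0 + 6) - 1/sqrt(-3 + (0 + 6)))*(-1/400) = (-1*6 - 1/sqrt(-3 + 6))*(-1/400) = (-6 - 1/sqrt(3))*(-1/400) = (-6 - sqrt(3)/3)*(-1/400) = 3/200 + sqrt(3)/1200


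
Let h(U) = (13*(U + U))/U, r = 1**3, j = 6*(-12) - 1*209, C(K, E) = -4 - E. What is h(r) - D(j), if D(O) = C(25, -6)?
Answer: 24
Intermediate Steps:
j = -281 (j = -72 - 209 = -281)
D(O) = 2 (D(O) = -4 - 1*(-6) = -4 + 6 = 2)
r = 1
h(U) = 26 (h(U) = (13*(2*U))/U = (26*U)/U = 26)
h(r) - D(j) = 26 - 1*2 = 26 - 2 = 24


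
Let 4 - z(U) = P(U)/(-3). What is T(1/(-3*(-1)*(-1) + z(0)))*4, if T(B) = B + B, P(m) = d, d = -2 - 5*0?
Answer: 24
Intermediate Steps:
d = -2 (d = -2 + 0 = -2)
P(m) = -2
z(U) = 10/3 (z(U) = 4 - (-2)/(-3) = 4 - (-2)*(-1)/3 = 4 - 1*⅔ = 4 - ⅔ = 10/3)
T(B) = 2*B
T(1/(-3*(-1)*(-1) + z(0)))*4 = (2/(-3*(-1)*(-1) + 10/3))*4 = (2/(3*(-1) + 10/3))*4 = (2/(-3 + 10/3))*4 = (2/(⅓))*4 = (2*3)*4 = 6*4 = 24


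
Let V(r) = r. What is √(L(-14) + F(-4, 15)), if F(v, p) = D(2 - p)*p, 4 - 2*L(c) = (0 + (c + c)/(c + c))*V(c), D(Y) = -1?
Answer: I*√6 ≈ 2.4495*I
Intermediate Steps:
L(c) = 2 - c/2 (L(c) = 2 - (0 + (c + c)/(c + c))*c/2 = 2 - (0 + (2*c)/((2*c)))*c/2 = 2 - (0 + (2*c)*(1/(2*c)))*c/2 = 2 - (0 + 1)*c/2 = 2 - c/2)
F(v, p) = -p
√(L(-14) + F(-4, 15)) = √((2 - ½*(-14)) - 1*15) = √((2 + 7) - 15) = √(9 - 15) = √(-6) = I*√6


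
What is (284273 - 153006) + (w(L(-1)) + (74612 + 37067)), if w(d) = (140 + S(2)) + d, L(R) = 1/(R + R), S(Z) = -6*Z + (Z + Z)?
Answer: 486155/2 ≈ 2.4308e+5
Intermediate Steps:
S(Z) = -4*Z (S(Z) = -6*Z + 2*Z = -4*Z)
L(R) = 1/(2*R)
w(d) = 132 + d (w(d) = (140 - 4*2) + d = (140 - 8) + d = 132 + d)
(284273 - 153006) + (w(L(-1)) + (74612 + 37067)) = (284273 - 153006) + ((132 + (½)/(-1)) + (74612 + 37067)) = 131267 + ((132 + (½)*(-1)) + 111679) = 131267 + ((132 - ½) + 111679) = 131267 + (263/2 + 111679) = 131267 + 223621/2 = 486155/2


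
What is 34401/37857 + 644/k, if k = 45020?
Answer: 131092744/142026845 ≈ 0.92301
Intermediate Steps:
34401/37857 + 644/k = 34401/37857 + 644/45020 = 34401*(1/37857) + 644*(1/45020) = 11467/12619 + 161/11255 = 131092744/142026845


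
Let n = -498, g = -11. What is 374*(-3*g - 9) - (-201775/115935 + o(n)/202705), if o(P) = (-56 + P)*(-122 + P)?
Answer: 8437700100895/940024167 ≈ 8976.0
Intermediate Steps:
o(P) = (-122 + P)*(-56 + P)
374*(-3*g - 9) - (-201775/115935 + o(n)/202705) = 374*(-3*(-11) - 9) - (-201775/115935 + (6832 + (-498)² - 178*(-498))/202705) = 374*(33 - 9) - (-201775*1/115935 + (6832 + 248004 + 88644)*(1/202705)) = 374*24 - (-40355/23187 + 343480*(1/202705)) = 8976 - (-40355/23187 + 68696/40541) = 8976 - 1*(-43177903/940024167) = 8976 + 43177903/940024167 = 8437700100895/940024167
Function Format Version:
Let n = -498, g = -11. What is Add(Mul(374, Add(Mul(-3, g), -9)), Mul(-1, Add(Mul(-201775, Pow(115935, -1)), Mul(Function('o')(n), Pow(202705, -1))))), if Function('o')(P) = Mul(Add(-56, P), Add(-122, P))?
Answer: Rational(8437700100895, 940024167) ≈ 8976.0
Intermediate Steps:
Function('o')(P) = Mul(Add(-122, P), Add(-56, P))
Add(Mul(374, Add(Mul(-3, g), -9)), Mul(-1, Add(Mul(-201775, Pow(115935, -1)), Mul(Function('o')(n), Pow(202705, -1))))) = Add(Mul(374, Add(Mul(-3, -11), -9)), Mul(-1, Add(Mul(-201775, Pow(115935, -1)), Mul(Add(6832, Pow(-498, 2), Mul(-178, -498)), Pow(202705, -1))))) = Add(Mul(374, Add(33, -9)), Mul(-1, Add(Mul(-201775, Rational(1, 115935)), Mul(Add(6832, 248004, 88644), Rational(1, 202705))))) = Add(Mul(374, 24), Mul(-1, Add(Rational(-40355, 23187), Mul(343480, Rational(1, 202705))))) = Add(8976, Mul(-1, Add(Rational(-40355, 23187), Rational(68696, 40541)))) = Add(8976, Mul(-1, Rational(-43177903, 940024167))) = Add(8976, Rational(43177903, 940024167)) = Rational(8437700100895, 940024167)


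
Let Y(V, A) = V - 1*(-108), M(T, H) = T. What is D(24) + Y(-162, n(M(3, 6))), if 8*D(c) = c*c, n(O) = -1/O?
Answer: 18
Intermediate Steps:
Y(V, A) = 108 + V (Y(V, A) = V + 108 = 108 + V)
D(c) = c²/8 (D(c) = (c*c)/8 = c²/8)
D(24) + Y(-162, n(M(3, 6))) = (⅛)*24² + (108 - 162) = (⅛)*576 - 54 = 72 - 54 = 18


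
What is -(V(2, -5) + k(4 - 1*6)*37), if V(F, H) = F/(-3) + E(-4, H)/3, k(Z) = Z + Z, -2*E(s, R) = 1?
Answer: 893/6 ≈ 148.83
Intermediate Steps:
E(s, R) = -½ (E(s, R) = -½*1 = -½)
k(Z) = 2*Z
V(F, H) = -⅙ - F/3 (V(F, H) = F/(-3) - ½/3 = F*(-⅓) - ½*⅓ = -F/3 - ⅙ = -⅙ - F/3)
-(V(2, -5) + k(4 - 1*6)*37) = -((-⅙ - ⅓*2) + (2*(4 - 1*6))*37) = -((-⅙ - ⅔) + (2*(4 - 6))*37) = -(-⅚ + (2*(-2))*37) = -(-⅚ - 4*37) = -(-⅚ - 148) = -1*(-893/6) = 893/6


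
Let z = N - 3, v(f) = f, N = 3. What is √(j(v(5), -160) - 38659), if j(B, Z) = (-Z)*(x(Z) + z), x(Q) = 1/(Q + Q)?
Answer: 33*I*√142/2 ≈ 196.62*I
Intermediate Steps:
x(Q) = 1/(2*Q)
z = 0 (z = 3 - 3 = 0)
j(B, Z) = -½ (j(B, Z) = (-Z)*(1/(2*Z) + 0) = (-Z)*(1/(2*Z)) = -½)
√(j(v(5), -160) - 38659) = √(-½ - 38659) = √(-77319/2) = 33*I*√142/2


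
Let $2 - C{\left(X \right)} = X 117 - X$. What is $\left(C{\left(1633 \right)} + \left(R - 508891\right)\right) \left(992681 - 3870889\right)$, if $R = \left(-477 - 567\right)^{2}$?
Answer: $-1127160938752$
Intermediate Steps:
$R = 1089936$ ($R = \left(-1044\right)^{2} = 1089936$)
$C{\left(X \right)} = 2 - 116 X$ ($C{\left(X \right)} = 2 - \left(X 117 - X\right) = 2 - \left(117 X - X\right) = 2 - 116 X$)
$\left(C{\left(1633 \right)} + \left(R - 508891\right)\right) \left(992681 - 3870889\right) = \left(\left(2 - 189428\right) + \left(1089936 - 508891\right)\right) \left(992681 - 3870889\right) = \left(\left(2 - 189428\right) + \left(1089936 - 508891\right)\right) \left(-2878208\right) = \left(-189426 + 581045\right) \left(-2878208\right) = 391619 \left(-2878208\right) = -1127160938752$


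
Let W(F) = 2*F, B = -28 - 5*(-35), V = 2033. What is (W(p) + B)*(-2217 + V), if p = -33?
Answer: -14904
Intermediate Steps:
B = 147 (B = -28 + 175 = 147)
(W(p) + B)*(-2217 + V) = (2*(-33) + 147)*(-2217 + 2033) = (-66 + 147)*(-184) = 81*(-184) = -14904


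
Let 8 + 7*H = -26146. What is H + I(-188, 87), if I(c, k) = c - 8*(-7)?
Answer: -27078/7 ≈ -3868.3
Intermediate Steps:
H = -26154/7 (H = -8/7 + (1/7)*(-26146) = -8/7 - 26146/7 = -26154/7 ≈ -3736.3)
I(c, k) = 56 + c (I(c, k) = c - 1*(-56) = c + 56 = 56 + c)
H + I(-188, 87) = -26154/7 + (56 - 188) = -26154/7 - 132 = -27078/7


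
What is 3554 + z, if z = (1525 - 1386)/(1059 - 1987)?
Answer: 3297973/928 ≈ 3553.9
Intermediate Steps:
z = -139/928 (z = 139/(-928) = 139*(-1/928) = -139/928 ≈ -0.14978)
3554 + z = 3554 - 139/928 = 3297973/928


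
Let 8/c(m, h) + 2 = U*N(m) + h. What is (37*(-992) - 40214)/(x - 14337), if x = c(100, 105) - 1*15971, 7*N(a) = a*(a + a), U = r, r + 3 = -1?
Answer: 3048991061/1201393994 ≈ 2.5379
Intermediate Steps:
r = -4 (r = -3 - 1 = -4)
U = -4
N(a) = 2*a²/7 (N(a) = (a*(a + a))/7 = (a*(2*a))/7 = (2*a²)/7 = 2*a²/7)
c(m, h) = 8/(-2 + h - 8*m²/7) (c(m, h) = 8/(-2 + (-8*m²/7 + h)) = 8/(-2 + (h - 8*m²/7)) = 8/(-2 + h - 8*m²/7))
x = -1266164965/79279 (x = 56/(-14 - 8*100² + 7*105) - 1*15971 = 56/(-14 - 8*10000 + 735) - 15971 = 56/(-14 - 80000 + 735) - 15971 = 56/(-79279) - 15971 = 56*(-1/79279) - 15971 = -56/79279 - 15971 = -1266164965/79279 ≈ -15971.)
(37*(-992) - 40214)/(x - 14337) = (37*(-992) - 40214)/(-1266164965/79279 - 14337) = (-36704 - 40214)/(-2402787988/79279) = -76918*(-79279/2402787988) = 3048991061/1201393994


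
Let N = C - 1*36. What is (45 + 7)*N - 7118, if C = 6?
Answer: -8678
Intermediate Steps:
N = -30 (N = 6 - 1*36 = 6 - 36 = -30)
(45 + 7)*N - 7118 = (45 + 7)*(-30) - 7118 = 52*(-30) - 7118 = -1560 - 7118 = -8678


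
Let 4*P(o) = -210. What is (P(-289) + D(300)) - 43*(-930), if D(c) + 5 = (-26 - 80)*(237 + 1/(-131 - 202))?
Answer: 9864005/666 ≈ 14811.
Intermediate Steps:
P(o) = -105/2 (P(o) = (1/4)*(-210) = -105/2)
D(c) = -8367185/333 (D(c) = -5 + (-26 - 80)*(237 + 1/(-131 - 202)) = -5 - 106*(237 + 1/(-333)) = -5 - 106*(237 - 1/333) = -5 - 106*78920/333 = -5 - 8365520/333 = -8367185/333)
(P(-289) + D(300)) - 43*(-930) = (-105/2 - 8367185/333) - 43*(-930) = -16769335/666 + 39990 = 9864005/666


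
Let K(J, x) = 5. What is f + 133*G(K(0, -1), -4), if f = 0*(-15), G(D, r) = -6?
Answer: -798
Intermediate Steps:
f = 0
f + 133*G(K(0, -1), -4) = 0 + 133*(-6) = 0 - 798 = -798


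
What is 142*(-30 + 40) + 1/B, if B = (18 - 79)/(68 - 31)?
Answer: 86583/61 ≈ 1419.4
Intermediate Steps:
B = -61/37 ≈ -1.6486
142*(-30 + 40) + 1/B = 142*(-30 + 40) + 1/(-61/37) = 142*10 - 37/61 = 1420 - 37/61 = 86583/61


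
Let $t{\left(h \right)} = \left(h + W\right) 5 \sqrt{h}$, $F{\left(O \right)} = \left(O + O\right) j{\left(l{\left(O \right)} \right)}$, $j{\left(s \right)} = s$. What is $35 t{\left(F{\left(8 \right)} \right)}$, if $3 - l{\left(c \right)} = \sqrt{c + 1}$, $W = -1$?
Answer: $0$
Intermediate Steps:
$l{\left(c \right)} = 3 - \sqrt{1 + c}$ ($l{\left(c \right)} = 3 - \sqrt{c + 1} = 3 - \sqrt{1 + c}$)
$F{\left(O \right)} = 2 O \left(3 - \sqrt{1 + O}\right)$ ($F{\left(O \right)} = \left(O + O\right) \left(3 - \sqrt{1 + O}\right) = 2 O \left(3 - \sqrt{1 + O}\right)$)
$t{\left(h \right)} = \sqrt{h} \left(-5 + 5 h\right)$ ($t{\left(h \right)} = \left(h - 1\right) 5 \sqrt{h} = \left(-1 + h\right) 5 \sqrt{h} = \left(-5 + 5 h\right) \sqrt{h} = \sqrt{h} \left(-5 + 5 h\right)$)
$35 t{\left(F{\left(8 \right)} \right)} = 35 \cdot 5 \sqrt{2 \cdot 8 \left(3 - \sqrt{1 + 8}\right)} \left(-1 + 2 \cdot 8 \left(3 - \sqrt{1 + 8}\right)\right) = 35 \cdot 5 \sqrt{2 \cdot 8 \left(3 - \sqrt{9}\right)} \left(-1 + 2 \cdot 8 \left(3 - \sqrt{9}\right)\right) = 35 \cdot 5 \sqrt{2 \cdot 8 \left(3 - 3\right)} \left(-1 + 2 \cdot 8 \left(3 - 3\right)\right) = 35 \cdot 5 \sqrt{2 \cdot 8 \cdot 0} \left(-1 + 2 \cdot 8 \cdot 0\right) = 35 \cdot 5 \sqrt{0} \left(-1 + 0\right) = 35 \cdot 5 \cdot 0 \left(-1\right) = 35 \cdot 0 = 0$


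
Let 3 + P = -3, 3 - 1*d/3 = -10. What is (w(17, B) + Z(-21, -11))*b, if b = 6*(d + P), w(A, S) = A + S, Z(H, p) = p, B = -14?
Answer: -1584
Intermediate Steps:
d = 39 (d = 9 - 3*(-10) = 9 + 30 = 39)
P = -6 (P = -3 - 3 = -6)
b = 198 (b = 6*(39 - 6) = 6*33 = 198)
(w(17, B) + Z(-21, -11))*b = ((17 - 14) - 11)*198 = (3 - 11)*198 = -8*198 = -1584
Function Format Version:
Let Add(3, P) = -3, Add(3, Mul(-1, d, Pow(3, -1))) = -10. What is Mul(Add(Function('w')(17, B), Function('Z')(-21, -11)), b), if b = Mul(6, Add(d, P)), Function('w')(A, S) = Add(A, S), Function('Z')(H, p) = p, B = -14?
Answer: -1584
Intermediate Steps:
d = 39 (d = Add(9, Mul(-3, -10)) = Add(9, 30) = 39)
P = -6 (P = Add(-3, -3) = -6)
b = 198 (b = Mul(6, Add(39, -6)) = Mul(6, 33) = 198)
Mul(Add(Function('w')(17, B), Function('Z')(-21, -11)), b) = Mul(Add(Add(17, -14), -11), 198) = Mul(Add(3, -11), 198) = Mul(-8, 198) = -1584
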